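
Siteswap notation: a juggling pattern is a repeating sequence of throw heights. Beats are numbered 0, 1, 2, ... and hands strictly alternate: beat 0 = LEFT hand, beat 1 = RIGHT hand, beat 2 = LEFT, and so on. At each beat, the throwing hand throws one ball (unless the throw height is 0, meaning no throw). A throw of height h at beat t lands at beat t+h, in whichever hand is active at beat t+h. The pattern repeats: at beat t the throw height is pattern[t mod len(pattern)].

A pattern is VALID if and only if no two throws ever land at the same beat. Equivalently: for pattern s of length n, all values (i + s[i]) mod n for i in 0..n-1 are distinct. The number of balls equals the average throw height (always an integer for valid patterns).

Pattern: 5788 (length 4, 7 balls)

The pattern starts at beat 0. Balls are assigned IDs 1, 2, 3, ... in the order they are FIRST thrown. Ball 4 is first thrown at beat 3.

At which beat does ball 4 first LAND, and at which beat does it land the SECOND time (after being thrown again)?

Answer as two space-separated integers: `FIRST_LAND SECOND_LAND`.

Answer: 11 19

Derivation:
Beat 0 (L): throw ball1 h=5 -> lands@5:R; in-air after throw: [b1@5:R]
Beat 1 (R): throw ball2 h=7 -> lands@8:L; in-air after throw: [b1@5:R b2@8:L]
Beat 2 (L): throw ball3 h=8 -> lands@10:L; in-air after throw: [b1@5:R b2@8:L b3@10:L]
Beat 3 (R): throw ball4 h=8 -> lands@11:R; in-air after throw: [b1@5:R b2@8:L b3@10:L b4@11:R]
Beat 4 (L): throw ball5 h=5 -> lands@9:R; in-air after throw: [b1@5:R b2@8:L b5@9:R b3@10:L b4@11:R]
Beat 5 (R): throw ball1 h=7 -> lands@12:L; in-air after throw: [b2@8:L b5@9:R b3@10:L b4@11:R b1@12:L]
Beat 6 (L): throw ball6 h=8 -> lands@14:L; in-air after throw: [b2@8:L b5@9:R b3@10:L b4@11:R b1@12:L b6@14:L]
Beat 7 (R): throw ball7 h=8 -> lands@15:R; in-air after throw: [b2@8:L b5@9:R b3@10:L b4@11:R b1@12:L b6@14:L b7@15:R]
Beat 8 (L): throw ball2 h=5 -> lands@13:R; in-air after throw: [b5@9:R b3@10:L b4@11:R b1@12:L b2@13:R b6@14:L b7@15:R]
Beat 9 (R): throw ball5 h=7 -> lands@16:L; in-air after throw: [b3@10:L b4@11:R b1@12:L b2@13:R b6@14:L b7@15:R b5@16:L]
Beat 10 (L): throw ball3 h=8 -> lands@18:L; in-air after throw: [b4@11:R b1@12:L b2@13:R b6@14:L b7@15:R b5@16:L b3@18:L]
Beat 11 (R): throw ball4 h=8 -> lands@19:R; in-air after throw: [b1@12:L b2@13:R b6@14:L b7@15:R b5@16:L b3@18:L b4@19:R]
Beat 12 (L): throw ball1 h=5 -> lands@17:R; in-air after throw: [b2@13:R b6@14:L b7@15:R b5@16:L b1@17:R b3@18:L b4@19:R]
Beat 13 (R): throw ball2 h=7 -> lands@20:L; in-air after throw: [b6@14:L b7@15:R b5@16:L b1@17:R b3@18:L b4@19:R b2@20:L]
Ball 4: thrown@3 h=8 -> first land @11; rethrown@11 h=8 -> second land @19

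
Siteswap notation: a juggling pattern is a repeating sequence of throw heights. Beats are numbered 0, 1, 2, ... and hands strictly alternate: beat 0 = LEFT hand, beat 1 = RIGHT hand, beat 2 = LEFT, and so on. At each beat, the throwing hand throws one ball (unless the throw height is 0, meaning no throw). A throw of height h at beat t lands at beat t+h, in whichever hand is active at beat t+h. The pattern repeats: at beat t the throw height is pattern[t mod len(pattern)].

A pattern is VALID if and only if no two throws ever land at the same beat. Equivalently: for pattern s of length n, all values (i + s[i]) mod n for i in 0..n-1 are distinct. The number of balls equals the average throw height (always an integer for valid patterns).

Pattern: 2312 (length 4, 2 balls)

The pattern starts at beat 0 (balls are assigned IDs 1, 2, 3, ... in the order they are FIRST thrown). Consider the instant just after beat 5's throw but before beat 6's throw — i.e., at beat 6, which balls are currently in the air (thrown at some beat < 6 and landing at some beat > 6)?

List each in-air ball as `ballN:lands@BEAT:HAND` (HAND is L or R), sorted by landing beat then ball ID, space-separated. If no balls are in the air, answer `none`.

Answer: ball1:lands@8:L

Derivation:
Beat 0 (L): throw ball1 h=2 -> lands@2:L; in-air after throw: [b1@2:L]
Beat 1 (R): throw ball2 h=3 -> lands@4:L; in-air after throw: [b1@2:L b2@4:L]
Beat 2 (L): throw ball1 h=1 -> lands@3:R; in-air after throw: [b1@3:R b2@4:L]
Beat 3 (R): throw ball1 h=2 -> lands@5:R; in-air after throw: [b2@4:L b1@5:R]
Beat 4 (L): throw ball2 h=2 -> lands@6:L; in-air after throw: [b1@5:R b2@6:L]
Beat 5 (R): throw ball1 h=3 -> lands@8:L; in-air after throw: [b2@6:L b1@8:L]
Beat 6 (L): throw ball2 h=1 -> lands@7:R; in-air after throw: [b2@7:R b1@8:L]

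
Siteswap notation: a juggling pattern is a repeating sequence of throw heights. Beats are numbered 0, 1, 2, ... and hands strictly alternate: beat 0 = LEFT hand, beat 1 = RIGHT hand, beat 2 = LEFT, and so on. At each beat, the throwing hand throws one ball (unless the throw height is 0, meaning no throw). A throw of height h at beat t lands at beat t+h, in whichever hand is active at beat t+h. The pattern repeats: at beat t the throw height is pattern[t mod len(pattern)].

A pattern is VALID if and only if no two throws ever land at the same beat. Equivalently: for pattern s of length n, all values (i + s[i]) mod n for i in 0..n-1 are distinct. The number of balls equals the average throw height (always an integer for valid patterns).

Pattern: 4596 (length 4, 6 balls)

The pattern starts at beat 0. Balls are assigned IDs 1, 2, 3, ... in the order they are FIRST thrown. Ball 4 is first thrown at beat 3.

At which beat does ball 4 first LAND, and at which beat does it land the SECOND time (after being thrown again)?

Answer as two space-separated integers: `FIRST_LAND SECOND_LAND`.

Beat 0 (L): throw ball1 h=4 -> lands@4:L; in-air after throw: [b1@4:L]
Beat 1 (R): throw ball2 h=5 -> lands@6:L; in-air after throw: [b1@4:L b2@6:L]
Beat 2 (L): throw ball3 h=9 -> lands@11:R; in-air after throw: [b1@4:L b2@6:L b3@11:R]
Beat 3 (R): throw ball4 h=6 -> lands@9:R; in-air after throw: [b1@4:L b2@6:L b4@9:R b3@11:R]
Beat 4 (L): throw ball1 h=4 -> lands@8:L; in-air after throw: [b2@6:L b1@8:L b4@9:R b3@11:R]
Beat 5 (R): throw ball5 h=5 -> lands@10:L; in-air after throw: [b2@6:L b1@8:L b4@9:R b5@10:L b3@11:R]
Beat 6 (L): throw ball2 h=9 -> lands@15:R; in-air after throw: [b1@8:L b4@9:R b5@10:L b3@11:R b2@15:R]
Beat 7 (R): throw ball6 h=6 -> lands@13:R; in-air after throw: [b1@8:L b4@9:R b5@10:L b3@11:R b6@13:R b2@15:R]
Beat 8 (L): throw ball1 h=4 -> lands@12:L; in-air after throw: [b4@9:R b5@10:L b3@11:R b1@12:L b6@13:R b2@15:R]
Beat 9 (R): throw ball4 h=5 -> lands@14:L; in-air after throw: [b5@10:L b3@11:R b1@12:L b6@13:R b4@14:L b2@15:R]
Beat 10 (L): throw ball5 h=9 -> lands@19:R; in-air after throw: [b3@11:R b1@12:L b6@13:R b4@14:L b2@15:R b5@19:R]
Beat 11 (R): throw ball3 h=6 -> lands@17:R; in-air after throw: [b1@12:L b6@13:R b4@14:L b2@15:R b3@17:R b5@19:R]
Beat 12 (L): throw ball1 h=4 -> lands@16:L; in-air after throw: [b6@13:R b4@14:L b2@15:R b1@16:L b3@17:R b5@19:R]
Beat 13 (R): throw ball6 h=5 -> lands@18:L; in-air after throw: [b4@14:L b2@15:R b1@16:L b3@17:R b6@18:L b5@19:R]
Beat 14 (L): throw ball4 h=9 -> lands@23:R; in-air after throw: [b2@15:R b1@16:L b3@17:R b6@18:L b5@19:R b4@23:R]
Ball 4: thrown@3 h=6 -> first land @9; rethrown@9 h=5 -> second land @14

Answer: 9 14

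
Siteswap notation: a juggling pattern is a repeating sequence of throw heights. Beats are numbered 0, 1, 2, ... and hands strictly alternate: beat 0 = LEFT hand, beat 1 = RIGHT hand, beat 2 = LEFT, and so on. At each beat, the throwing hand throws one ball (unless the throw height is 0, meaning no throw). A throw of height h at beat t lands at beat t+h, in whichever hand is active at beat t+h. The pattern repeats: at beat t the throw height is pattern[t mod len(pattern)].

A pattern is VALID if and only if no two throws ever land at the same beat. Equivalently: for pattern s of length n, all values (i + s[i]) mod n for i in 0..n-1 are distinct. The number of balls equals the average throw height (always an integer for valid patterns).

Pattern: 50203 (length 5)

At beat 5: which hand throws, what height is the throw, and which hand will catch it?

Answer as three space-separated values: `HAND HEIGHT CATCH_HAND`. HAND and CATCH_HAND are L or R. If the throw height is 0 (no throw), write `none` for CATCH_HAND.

Beat 5: 5 mod 2 = 1, so hand = R
Throw height = pattern[5 mod 5] = pattern[0] = 5
Lands at beat 5+5=10, 10 mod 2 = 0, so catch hand = L

Answer: R 5 L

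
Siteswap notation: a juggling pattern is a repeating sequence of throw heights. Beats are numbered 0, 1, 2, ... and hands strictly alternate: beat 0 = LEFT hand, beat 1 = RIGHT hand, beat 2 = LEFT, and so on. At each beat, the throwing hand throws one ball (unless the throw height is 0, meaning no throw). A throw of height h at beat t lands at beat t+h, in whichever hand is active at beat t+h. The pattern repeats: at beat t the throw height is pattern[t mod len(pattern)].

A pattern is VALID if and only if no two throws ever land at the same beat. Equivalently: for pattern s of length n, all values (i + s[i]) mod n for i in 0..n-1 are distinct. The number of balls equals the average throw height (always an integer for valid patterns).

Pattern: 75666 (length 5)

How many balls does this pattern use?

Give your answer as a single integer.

Answer: 6

Derivation:
Pattern = [7, 5, 6, 6, 6], length n = 5
  position 0: throw height = 7, running sum = 7
  position 1: throw height = 5, running sum = 12
  position 2: throw height = 6, running sum = 18
  position 3: throw height = 6, running sum = 24
  position 4: throw height = 6, running sum = 30
Total sum = 30; balls = sum / n = 30 / 5 = 6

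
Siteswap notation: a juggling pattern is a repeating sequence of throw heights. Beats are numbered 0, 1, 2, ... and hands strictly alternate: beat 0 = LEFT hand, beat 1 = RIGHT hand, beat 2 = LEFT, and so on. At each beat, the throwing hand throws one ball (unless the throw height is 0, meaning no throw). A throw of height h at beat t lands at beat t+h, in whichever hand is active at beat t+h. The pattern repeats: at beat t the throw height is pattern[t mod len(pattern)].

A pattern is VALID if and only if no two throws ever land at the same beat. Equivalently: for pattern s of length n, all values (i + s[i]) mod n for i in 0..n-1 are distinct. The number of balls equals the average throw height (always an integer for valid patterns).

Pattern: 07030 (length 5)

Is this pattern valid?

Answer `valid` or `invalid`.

i=0: (i + s[i]) mod n = (0 + 0) mod 5 = 0
i=1: (i + s[i]) mod n = (1 + 7) mod 5 = 3
i=2: (i + s[i]) mod n = (2 + 0) mod 5 = 2
i=3: (i + s[i]) mod n = (3 + 3) mod 5 = 1
i=4: (i + s[i]) mod n = (4 + 0) mod 5 = 4
Residues: [0, 3, 2, 1, 4], distinct: True

Answer: valid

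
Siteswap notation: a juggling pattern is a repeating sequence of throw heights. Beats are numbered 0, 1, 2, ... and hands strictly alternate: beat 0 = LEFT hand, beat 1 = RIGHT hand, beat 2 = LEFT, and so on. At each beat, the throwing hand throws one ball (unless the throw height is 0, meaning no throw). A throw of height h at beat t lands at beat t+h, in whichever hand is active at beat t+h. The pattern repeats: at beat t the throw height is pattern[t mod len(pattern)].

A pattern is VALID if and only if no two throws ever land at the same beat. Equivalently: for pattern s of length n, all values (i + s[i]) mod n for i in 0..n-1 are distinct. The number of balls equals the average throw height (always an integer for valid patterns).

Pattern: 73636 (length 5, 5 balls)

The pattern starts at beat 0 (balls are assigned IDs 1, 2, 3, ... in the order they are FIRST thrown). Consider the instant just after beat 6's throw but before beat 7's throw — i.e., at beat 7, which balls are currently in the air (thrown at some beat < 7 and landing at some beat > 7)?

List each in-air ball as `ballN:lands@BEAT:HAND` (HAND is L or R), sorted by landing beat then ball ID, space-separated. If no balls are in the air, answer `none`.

Answer: ball3:lands@8:L ball4:lands@9:R ball2:lands@10:L ball5:lands@12:L

Derivation:
Beat 0 (L): throw ball1 h=7 -> lands@7:R; in-air after throw: [b1@7:R]
Beat 1 (R): throw ball2 h=3 -> lands@4:L; in-air after throw: [b2@4:L b1@7:R]
Beat 2 (L): throw ball3 h=6 -> lands@8:L; in-air after throw: [b2@4:L b1@7:R b3@8:L]
Beat 3 (R): throw ball4 h=3 -> lands@6:L; in-air after throw: [b2@4:L b4@6:L b1@7:R b3@8:L]
Beat 4 (L): throw ball2 h=6 -> lands@10:L; in-air after throw: [b4@6:L b1@7:R b3@8:L b2@10:L]
Beat 5 (R): throw ball5 h=7 -> lands@12:L; in-air after throw: [b4@6:L b1@7:R b3@8:L b2@10:L b5@12:L]
Beat 6 (L): throw ball4 h=3 -> lands@9:R; in-air after throw: [b1@7:R b3@8:L b4@9:R b2@10:L b5@12:L]
Beat 7 (R): throw ball1 h=6 -> lands@13:R; in-air after throw: [b3@8:L b4@9:R b2@10:L b5@12:L b1@13:R]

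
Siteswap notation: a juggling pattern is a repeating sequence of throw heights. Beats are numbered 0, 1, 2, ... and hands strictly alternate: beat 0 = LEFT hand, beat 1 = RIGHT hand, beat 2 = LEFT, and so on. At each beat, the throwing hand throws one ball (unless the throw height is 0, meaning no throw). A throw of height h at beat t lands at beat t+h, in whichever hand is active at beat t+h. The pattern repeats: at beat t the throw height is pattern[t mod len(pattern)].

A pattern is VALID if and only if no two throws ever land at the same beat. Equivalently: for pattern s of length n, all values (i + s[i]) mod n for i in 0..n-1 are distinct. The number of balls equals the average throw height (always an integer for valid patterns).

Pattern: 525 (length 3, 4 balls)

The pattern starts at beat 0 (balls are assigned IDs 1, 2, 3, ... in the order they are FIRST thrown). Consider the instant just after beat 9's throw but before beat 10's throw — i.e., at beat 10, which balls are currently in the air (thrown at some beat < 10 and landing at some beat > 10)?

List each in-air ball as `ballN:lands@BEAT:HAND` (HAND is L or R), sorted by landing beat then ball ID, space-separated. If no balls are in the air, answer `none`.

Beat 0 (L): throw ball1 h=5 -> lands@5:R; in-air after throw: [b1@5:R]
Beat 1 (R): throw ball2 h=2 -> lands@3:R; in-air after throw: [b2@3:R b1@5:R]
Beat 2 (L): throw ball3 h=5 -> lands@7:R; in-air after throw: [b2@3:R b1@5:R b3@7:R]
Beat 3 (R): throw ball2 h=5 -> lands@8:L; in-air after throw: [b1@5:R b3@7:R b2@8:L]
Beat 4 (L): throw ball4 h=2 -> lands@6:L; in-air after throw: [b1@5:R b4@6:L b3@7:R b2@8:L]
Beat 5 (R): throw ball1 h=5 -> lands@10:L; in-air after throw: [b4@6:L b3@7:R b2@8:L b1@10:L]
Beat 6 (L): throw ball4 h=5 -> lands@11:R; in-air after throw: [b3@7:R b2@8:L b1@10:L b4@11:R]
Beat 7 (R): throw ball3 h=2 -> lands@9:R; in-air after throw: [b2@8:L b3@9:R b1@10:L b4@11:R]
Beat 8 (L): throw ball2 h=5 -> lands@13:R; in-air after throw: [b3@9:R b1@10:L b4@11:R b2@13:R]
Beat 9 (R): throw ball3 h=5 -> lands@14:L; in-air after throw: [b1@10:L b4@11:R b2@13:R b3@14:L]
Beat 10 (L): throw ball1 h=2 -> lands@12:L; in-air after throw: [b4@11:R b1@12:L b2@13:R b3@14:L]

Answer: ball4:lands@11:R ball2:lands@13:R ball3:lands@14:L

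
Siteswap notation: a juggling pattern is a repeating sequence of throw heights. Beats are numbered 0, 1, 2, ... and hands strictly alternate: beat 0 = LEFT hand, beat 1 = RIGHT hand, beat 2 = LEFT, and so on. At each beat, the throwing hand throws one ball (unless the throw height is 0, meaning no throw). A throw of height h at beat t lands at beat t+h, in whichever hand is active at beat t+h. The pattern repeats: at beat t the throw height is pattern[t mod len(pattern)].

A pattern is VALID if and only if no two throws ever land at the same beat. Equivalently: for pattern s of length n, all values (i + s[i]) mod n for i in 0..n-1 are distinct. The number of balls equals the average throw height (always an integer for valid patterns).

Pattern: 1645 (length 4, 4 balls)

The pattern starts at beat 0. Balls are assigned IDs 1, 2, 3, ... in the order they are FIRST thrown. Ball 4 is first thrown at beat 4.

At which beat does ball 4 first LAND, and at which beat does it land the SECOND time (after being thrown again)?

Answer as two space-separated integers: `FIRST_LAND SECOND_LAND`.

Beat 0 (L): throw ball1 h=1 -> lands@1:R; in-air after throw: [b1@1:R]
Beat 1 (R): throw ball1 h=6 -> lands@7:R; in-air after throw: [b1@7:R]
Beat 2 (L): throw ball2 h=4 -> lands@6:L; in-air after throw: [b2@6:L b1@7:R]
Beat 3 (R): throw ball3 h=5 -> lands@8:L; in-air after throw: [b2@6:L b1@7:R b3@8:L]
Beat 4 (L): throw ball4 h=1 -> lands@5:R; in-air after throw: [b4@5:R b2@6:L b1@7:R b3@8:L]
Beat 5 (R): throw ball4 h=6 -> lands@11:R; in-air after throw: [b2@6:L b1@7:R b3@8:L b4@11:R]
Beat 6 (L): throw ball2 h=4 -> lands@10:L; in-air after throw: [b1@7:R b3@8:L b2@10:L b4@11:R]
Beat 7 (R): throw ball1 h=5 -> lands@12:L; in-air after throw: [b3@8:L b2@10:L b4@11:R b1@12:L]
Beat 8 (L): throw ball3 h=1 -> lands@9:R; in-air after throw: [b3@9:R b2@10:L b4@11:R b1@12:L]
Beat 9 (R): throw ball3 h=6 -> lands@15:R; in-air after throw: [b2@10:L b4@11:R b1@12:L b3@15:R]
Beat 10 (L): throw ball2 h=4 -> lands@14:L; in-air after throw: [b4@11:R b1@12:L b2@14:L b3@15:R]
Beat 11 (R): throw ball4 h=5 -> lands@16:L; in-air after throw: [b1@12:L b2@14:L b3@15:R b4@16:L]
Ball 4: thrown@4 h=1 -> first land @5; rethrown@5 h=6 -> second land @11

Answer: 5 11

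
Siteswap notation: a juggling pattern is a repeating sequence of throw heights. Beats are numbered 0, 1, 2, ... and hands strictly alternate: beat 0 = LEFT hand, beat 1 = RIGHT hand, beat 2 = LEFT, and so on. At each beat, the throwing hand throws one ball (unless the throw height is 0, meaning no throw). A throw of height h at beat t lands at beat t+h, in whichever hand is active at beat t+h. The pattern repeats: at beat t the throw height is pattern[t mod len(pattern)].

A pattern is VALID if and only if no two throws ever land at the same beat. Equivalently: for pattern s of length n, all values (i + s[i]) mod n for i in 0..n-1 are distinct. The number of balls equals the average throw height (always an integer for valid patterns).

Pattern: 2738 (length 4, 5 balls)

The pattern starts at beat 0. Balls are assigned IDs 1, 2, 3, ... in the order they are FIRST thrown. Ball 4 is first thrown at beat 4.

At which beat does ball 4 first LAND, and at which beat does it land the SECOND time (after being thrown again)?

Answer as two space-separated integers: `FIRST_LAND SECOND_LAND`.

Beat 0 (L): throw ball1 h=2 -> lands@2:L; in-air after throw: [b1@2:L]
Beat 1 (R): throw ball2 h=7 -> lands@8:L; in-air after throw: [b1@2:L b2@8:L]
Beat 2 (L): throw ball1 h=3 -> lands@5:R; in-air after throw: [b1@5:R b2@8:L]
Beat 3 (R): throw ball3 h=8 -> lands@11:R; in-air after throw: [b1@5:R b2@8:L b3@11:R]
Beat 4 (L): throw ball4 h=2 -> lands@6:L; in-air after throw: [b1@5:R b4@6:L b2@8:L b3@11:R]
Beat 5 (R): throw ball1 h=7 -> lands@12:L; in-air after throw: [b4@6:L b2@8:L b3@11:R b1@12:L]
Beat 6 (L): throw ball4 h=3 -> lands@9:R; in-air after throw: [b2@8:L b4@9:R b3@11:R b1@12:L]
Beat 7 (R): throw ball5 h=8 -> lands@15:R; in-air after throw: [b2@8:L b4@9:R b3@11:R b1@12:L b5@15:R]
Beat 8 (L): throw ball2 h=2 -> lands@10:L; in-air after throw: [b4@9:R b2@10:L b3@11:R b1@12:L b5@15:R]
Beat 9 (R): throw ball4 h=7 -> lands@16:L; in-air after throw: [b2@10:L b3@11:R b1@12:L b5@15:R b4@16:L]
Ball 4: thrown@4 h=2 -> first land @6; rethrown@6 h=3 -> second land @9

Answer: 6 9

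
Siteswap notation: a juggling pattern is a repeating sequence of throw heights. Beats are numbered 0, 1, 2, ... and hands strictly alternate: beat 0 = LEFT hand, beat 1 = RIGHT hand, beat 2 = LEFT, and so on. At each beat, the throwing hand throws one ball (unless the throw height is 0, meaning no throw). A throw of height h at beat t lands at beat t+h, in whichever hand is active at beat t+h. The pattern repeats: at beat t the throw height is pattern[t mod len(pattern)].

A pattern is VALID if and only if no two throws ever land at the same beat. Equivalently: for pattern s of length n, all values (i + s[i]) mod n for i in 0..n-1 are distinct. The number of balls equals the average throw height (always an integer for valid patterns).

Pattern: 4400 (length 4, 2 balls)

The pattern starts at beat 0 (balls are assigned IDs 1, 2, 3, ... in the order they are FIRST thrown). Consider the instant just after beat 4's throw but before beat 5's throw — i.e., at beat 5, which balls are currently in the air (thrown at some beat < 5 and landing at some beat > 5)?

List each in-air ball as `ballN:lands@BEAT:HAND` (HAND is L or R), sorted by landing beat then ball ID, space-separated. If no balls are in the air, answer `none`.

Beat 0 (L): throw ball1 h=4 -> lands@4:L; in-air after throw: [b1@4:L]
Beat 1 (R): throw ball2 h=4 -> lands@5:R; in-air after throw: [b1@4:L b2@5:R]
Beat 4 (L): throw ball1 h=4 -> lands@8:L; in-air after throw: [b2@5:R b1@8:L]
Beat 5 (R): throw ball2 h=4 -> lands@9:R; in-air after throw: [b1@8:L b2@9:R]

Answer: ball1:lands@8:L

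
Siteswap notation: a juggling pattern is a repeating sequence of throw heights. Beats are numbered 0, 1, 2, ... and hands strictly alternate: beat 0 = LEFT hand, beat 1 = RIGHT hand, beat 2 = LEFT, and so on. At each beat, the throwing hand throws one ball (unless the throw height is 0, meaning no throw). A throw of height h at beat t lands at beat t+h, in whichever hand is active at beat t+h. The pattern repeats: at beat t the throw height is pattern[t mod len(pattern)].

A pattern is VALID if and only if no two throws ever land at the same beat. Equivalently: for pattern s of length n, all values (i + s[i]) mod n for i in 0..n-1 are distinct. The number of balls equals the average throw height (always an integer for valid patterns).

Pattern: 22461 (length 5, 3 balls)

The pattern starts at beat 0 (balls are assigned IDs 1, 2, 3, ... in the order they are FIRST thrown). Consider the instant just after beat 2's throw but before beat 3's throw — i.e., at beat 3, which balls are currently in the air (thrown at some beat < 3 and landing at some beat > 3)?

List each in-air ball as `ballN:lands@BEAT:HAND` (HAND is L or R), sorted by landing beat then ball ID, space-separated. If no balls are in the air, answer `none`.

Answer: ball1:lands@6:L

Derivation:
Beat 0 (L): throw ball1 h=2 -> lands@2:L; in-air after throw: [b1@2:L]
Beat 1 (R): throw ball2 h=2 -> lands@3:R; in-air after throw: [b1@2:L b2@3:R]
Beat 2 (L): throw ball1 h=4 -> lands@6:L; in-air after throw: [b2@3:R b1@6:L]
Beat 3 (R): throw ball2 h=6 -> lands@9:R; in-air after throw: [b1@6:L b2@9:R]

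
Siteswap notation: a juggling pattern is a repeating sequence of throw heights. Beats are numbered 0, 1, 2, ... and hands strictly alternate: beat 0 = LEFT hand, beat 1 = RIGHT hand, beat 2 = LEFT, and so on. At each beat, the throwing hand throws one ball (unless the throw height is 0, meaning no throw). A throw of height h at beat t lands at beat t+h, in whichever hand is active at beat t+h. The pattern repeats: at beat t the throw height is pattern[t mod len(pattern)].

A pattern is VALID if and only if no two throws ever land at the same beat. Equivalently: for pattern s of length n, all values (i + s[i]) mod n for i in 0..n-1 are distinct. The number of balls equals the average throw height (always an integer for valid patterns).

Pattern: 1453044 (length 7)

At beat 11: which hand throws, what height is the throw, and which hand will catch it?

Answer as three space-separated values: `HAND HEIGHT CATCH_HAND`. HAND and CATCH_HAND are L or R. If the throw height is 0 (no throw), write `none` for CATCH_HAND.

Beat 11: 11 mod 2 = 1, so hand = R
Throw height = pattern[11 mod 7] = pattern[4] = 0

Answer: R 0 none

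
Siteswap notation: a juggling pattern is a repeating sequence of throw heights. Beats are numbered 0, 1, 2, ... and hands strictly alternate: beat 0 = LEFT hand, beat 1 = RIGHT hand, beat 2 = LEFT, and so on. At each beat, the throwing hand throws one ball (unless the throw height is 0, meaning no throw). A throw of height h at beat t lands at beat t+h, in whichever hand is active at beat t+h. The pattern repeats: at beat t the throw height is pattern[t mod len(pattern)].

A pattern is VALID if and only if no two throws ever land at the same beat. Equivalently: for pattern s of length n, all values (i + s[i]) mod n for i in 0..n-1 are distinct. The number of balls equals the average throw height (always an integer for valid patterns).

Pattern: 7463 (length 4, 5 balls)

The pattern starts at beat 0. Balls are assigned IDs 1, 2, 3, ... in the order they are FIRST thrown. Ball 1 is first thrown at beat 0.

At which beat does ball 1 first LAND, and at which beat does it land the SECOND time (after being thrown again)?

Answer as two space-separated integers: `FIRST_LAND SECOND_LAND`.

Beat 0 (L): throw ball1 h=7 -> lands@7:R; in-air after throw: [b1@7:R]
Beat 1 (R): throw ball2 h=4 -> lands@5:R; in-air after throw: [b2@5:R b1@7:R]
Beat 2 (L): throw ball3 h=6 -> lands@8:L; in-air after throw: [b2@5:R b1@7:R b3@8:L]
Beat 3 (R): throw ball4 h=3 -> lands@6:L; in-air after throw: [b2@5:R b4@6:L b1@7:R b3@8:L]
Beat 4 (L): throw ball5 h=7 -> lands@11:R; in-air after throw: [b2@5:R b4@6:L b1@7:R b3@8:L b5@11:R]
Beat 5 (R): throw ball2 h=4 -> lands@9:R; in-air after throw: [b4@6:L b1@7:R b3@8:L b2@9:R b5@11:R]
Beat 6 (L): throw ball4 h=6 -> lands@12:L; in-air after throw: [b1@7:R b3@8:L b2@9:R b5@11:R b4@12:L]
Beat 7 (R): throw ball1 h=3 -> lands@10:L; in-air after throw: [b3@8:L b2@9:R b1@10:L b5@11:R b4@12:L]
Beat 8 (L): throw ball3 h=7 -> lands@15:R; in-air after throw: [b2@9:R b1@10:L b5@11:R b4@12:L b3@15:R]
Beat 9 (R): throw ball2 h=4 -> lands@13:R; in-air after throw: [b1@10:L b5@11:R b4@12:L b2@13:R b3@15:R]
Beat 10 (L): throw ball1 h=6 -> lands@16:L; in-air after throw: [b5@11:R b4@12:L b2@13:R b3@15:R b1@16:L]
Ball 1: thrown@0 h=7 -> first land @7; rethrown@7 h=3 -> second land @10

Answer: 7 10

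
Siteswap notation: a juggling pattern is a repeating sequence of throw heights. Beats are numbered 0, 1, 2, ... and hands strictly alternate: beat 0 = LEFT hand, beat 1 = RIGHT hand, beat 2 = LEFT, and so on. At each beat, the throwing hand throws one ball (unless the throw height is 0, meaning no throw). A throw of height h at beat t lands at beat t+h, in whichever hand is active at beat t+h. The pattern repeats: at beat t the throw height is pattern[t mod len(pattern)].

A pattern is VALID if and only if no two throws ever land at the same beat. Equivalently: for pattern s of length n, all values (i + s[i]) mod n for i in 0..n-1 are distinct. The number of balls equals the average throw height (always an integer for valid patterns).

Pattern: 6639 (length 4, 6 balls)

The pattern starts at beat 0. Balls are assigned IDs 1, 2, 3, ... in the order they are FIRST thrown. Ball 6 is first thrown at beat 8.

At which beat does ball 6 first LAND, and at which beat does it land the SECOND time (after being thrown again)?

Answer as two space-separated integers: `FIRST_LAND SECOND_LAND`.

Answer: 14 17

Derivation:
Beat 0 (L): throw ball1 h=6 -> lands@6:L; in-air after throw: [b1@6:L]
Beat 1 (R): throw ball2 h=6 -> lands@7:R; in-air after throw: [b1@6:L b2@7:R]
Beat 2 (L): throw ball3 h=3 -> lands@5:R; in-air after throw: [b3@5:R b1@6:L b2@7:R]
Beat 3 (R): throw ball4 h=9 -> lands@12:L; in-air after throw: [b3@5:R b1@6:L b2@7:R b4@12:L]
Beat 4 (L): throw ball5 h=6 -> lands@10:L; in-air after throw: [b3@5:R b1@6:L b2@7:R b5@10:L b4@12:L]
Beat 5 (R): throw ball3 h=6 -> lands@11:R; in-air after throw: [b1@6:L b2@7:R b5@10:L b3@11:R b4@12:L]
Beat 6 (L): throw ball1 h=3 -> lands@9:R; in-air after throw: [b2@7:R b1@9:R b5@10:L b3@11:R b4@12:L]
Beat 7 (R): throw ball2 h=9 -> lands@16:L; in-air after throw: [b1@9:R b5@10:L b3@11:R b4@12:L b2@16:L]
Beat 8 (L): throw ball6 h=6 -> lands@14:L; in-air after throw: [b1@9:R b5@10:L b3@11:R b4@12:L b6@14:L b2@16:L]
Beat 9 (R): throw ball1 h=6 -> lands@15:R; in-air after throw: [b5@10:L b3@11:R b4@12:L b6@14:L b1@15:R b2@16:L]
Beat 10 (L): throw ball5 h=3 -> lands@13:R; in-air after throw: [b3@11:R b4@12:L b5@13:R b6@14:L b1@15:R b2@16:L]
Beat 11 (R): throw ball3 h=9 -> lands@20:L; in-air after throw: [b4@12:L b5@13:R b6@14:L b1@15:R b2@16:L b3@20:L]
Beat 12 (L): throw ball4 h=6 -> lands@18:L; in-air after throw: [b5@13:R b6@14:L b1@15:R b2@16:L b4@18:L b3@20:L]
Beat 13 (R): throw ball5 h=6 -> lands@19:R; in-air after throw: [b6@14:L b1@15:R b2@16:L b4@18:L b5@19:R b3@20:L]
Beat 14 (L): throw ball6 h=3 -> lands@17:R; in-air after throw: [b1@15:R b2@16:L b6@17:R b4@18:L b5@19:R b3@20:L]
Beat 15 (R): throw ball1 h=9 -> lands@24:L; in-air after throw: [b2@16:L b6@17:R b4@18:L b5@19:R b3@20:L b1@24:L]
Beat 16 (L): throw ball2 h=6 -> lands@22:L; in-air after throw: [b6@17:R b4@18:L b5@19:R b3@20:L b2@22:L b1@24:L]
Beat 17 (R): throw ball6 h=6 -> lands@23:R; in-air after throw: [b4@18:L b5@19:R b3@20:L b2@22:L b6@23:R b1@24:L]
Ball 6: thrown@8 h=6 -> first land @14; rethrown@14 h=3 -> second land @17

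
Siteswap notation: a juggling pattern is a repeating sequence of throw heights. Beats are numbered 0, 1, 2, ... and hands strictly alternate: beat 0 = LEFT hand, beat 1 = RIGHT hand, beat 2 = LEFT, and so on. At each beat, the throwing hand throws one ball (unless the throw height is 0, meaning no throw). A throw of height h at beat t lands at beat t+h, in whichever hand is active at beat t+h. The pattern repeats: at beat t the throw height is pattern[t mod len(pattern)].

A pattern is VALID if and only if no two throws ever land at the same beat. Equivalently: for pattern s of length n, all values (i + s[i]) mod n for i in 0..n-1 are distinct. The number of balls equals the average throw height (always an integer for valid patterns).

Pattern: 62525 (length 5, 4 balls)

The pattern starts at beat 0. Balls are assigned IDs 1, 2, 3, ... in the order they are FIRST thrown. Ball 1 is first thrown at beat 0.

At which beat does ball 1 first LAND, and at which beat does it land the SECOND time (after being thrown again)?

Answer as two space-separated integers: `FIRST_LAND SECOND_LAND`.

Beat 0 (L): throw ball1 h=6 -> lands@6:L; in-air after throw: [b1@6:L]
Beat 1 (R): throw ball2 h=2 -> lands@3:R; in-air after throw: [b2@3:R b1@6:L]
Beat 2 (L): throw ball3 h=5 -> lands@7:R; in-air after throw: [b2@3:R b1@6:L b3@7:R]
Beat 3 (R): throw ball2 h=2 -> lands@5:R; in-air after throw: [b2@5:R b1@6:L b3@7:R]
Beat 4 (L): throw ball4 h=5 -> lands@9:R; in-air after throw: [b2@5:R b1@6:L b3@7:R b4@9:R]
Beat 5 (R): throw ball2 h=6 -> lands@11:R; in-air after throw: [b1@6:L b3@7:R b4@9:R b2@11:R]
Beat 6 (L): throw ball1 h=2 -> lands@8:L; in-air after throw: [b3@7:R b1@8:L b4@9:R b2@11:R]
Beat 7 (R): throw ball3 h=5 -> lands@12:L; in-air after throw: [b1@8:L b4@9:R b2@11:R b3@12:L]
Beat 8 (L): throw ball1 h=2 -> lands@10:L; in-air after throw: [b4@9:R b1@10:L b2@11:R b3@12:L]
Ball 1: thrown@0 h=6 -> first land @6; rethrown@6 h=2 -> second land @8

Answer: 6 8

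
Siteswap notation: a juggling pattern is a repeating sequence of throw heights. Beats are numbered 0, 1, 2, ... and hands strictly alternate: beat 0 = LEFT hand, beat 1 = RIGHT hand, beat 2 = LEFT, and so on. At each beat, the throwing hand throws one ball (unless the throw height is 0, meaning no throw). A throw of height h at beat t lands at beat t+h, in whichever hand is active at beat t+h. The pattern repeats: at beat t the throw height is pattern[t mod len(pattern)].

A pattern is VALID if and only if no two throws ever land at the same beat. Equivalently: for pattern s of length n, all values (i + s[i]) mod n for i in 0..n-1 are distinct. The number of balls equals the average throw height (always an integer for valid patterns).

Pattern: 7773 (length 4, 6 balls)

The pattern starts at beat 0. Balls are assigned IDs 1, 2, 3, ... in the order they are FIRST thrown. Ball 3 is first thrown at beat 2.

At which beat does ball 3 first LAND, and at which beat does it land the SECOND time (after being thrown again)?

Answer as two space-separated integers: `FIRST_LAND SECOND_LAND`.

Beat 0 (L): throw ball1 h=7 -> lands@7:R; in-air after throw: [b1@7:R]
Beat 1 (R): throw ball2 h=7 -> lands@8:L; in-air after throw: [b1@7:R b2@8:L]
Beat 2 (L): throw ball3 h=7 -> lands@9:R; in-air after throw: [b1@7:R b2@8:L b3@9:R]
Beat 3 (R): throw ball4 h=3 -> lands@6:L; in-air after throw: [b4@6:L b1@7:R b2@8:L b3@9:R]
Beat 4 (L): throw ball5 h=7 -> lands@11:R; in-air after throw: [b4@6:L b1@7:R b2@8:L b3@9:R b5@11:R]
Beat 5 (R): throw ball6 h=7 -> lands@12:L; in-air after throw: [b4@6:L b1@7:R b2@8:L b3@9:R b5@11:R b6@12:L]
Beat 6 (L): throw ball4 h=7 -> lands@13:R; in-air after throw: [b1@7:R b2@8:L b3@9:R b5@11:R b6@12:L b4@13:R]
Beat 7 (R): throw ball1 h=3 -> lands@10:L; in-air after throw: [b2@8:L b3@9:R b1@10:L b5@11:R b6@12:L b4@13:R]
Beat 8 (L): throw ball2 h=7 -> lands@15:R; in-air after throw: [b3@9:R b1@10:L b5@11:R b6@12:L b4@13:R b2@15:R]
Beat 9 (R): throw ball3 h=7 -> lands@16:L; in-air after throw: [b1@10:L b5@11:R b6@12:L b4@13:R b2@15:R b3@16:L]
Beat 10 (L): throw ball1 h=7 -> lands@17:R; in-air after throw: [b5@11:R b6@12:L b4@13:R b2@15:R b3@16:L b1@17:R]
Beat 11 (R): throw ball5 h=3 -> lands@14:L; in-air after throw: [b6@12:L b4@13:R b5@14:L b2@15:R b3@16:L b1@17:R]
Beat 12 (L): throw ball6 h=7 -> lands@19:R; in-air after throw: [b4@13:R b5@14:L b2@15:R b3@16:L b1@17:R b6@19:R]
Beat 13 (R): throw ball4 h=7 -> lands@20:L; in-air after throw: [b5@14:L b2@15:R b3@16:L b1@17:R b6@19:R b4@20:L]
Beat 14 (L): throw ball5 h=7 -> lands@21:R; in-air after throw: [b2@15:R b3@16:L b1@17:R b6@19:R b4@20:L b5@21:R]
Beat 15 (R): throw ball2 h=3 -> lands@18:L; in-air after throw: [b3@16:L b1@17:R b2@18:L b6@19:R b4@20:L b5@21:R]
Beat 16 (L): throw ball3 h=7 -> lands@23:R; in-air after throw: [b1@17:R b2@18:L b6@19:R b4@20:L b5@21:R b3@23:R]
Ball 3: thrown@2 h=7 -> first land @9; rethrown@9 h=7 -> second land @16

Answer: 9 16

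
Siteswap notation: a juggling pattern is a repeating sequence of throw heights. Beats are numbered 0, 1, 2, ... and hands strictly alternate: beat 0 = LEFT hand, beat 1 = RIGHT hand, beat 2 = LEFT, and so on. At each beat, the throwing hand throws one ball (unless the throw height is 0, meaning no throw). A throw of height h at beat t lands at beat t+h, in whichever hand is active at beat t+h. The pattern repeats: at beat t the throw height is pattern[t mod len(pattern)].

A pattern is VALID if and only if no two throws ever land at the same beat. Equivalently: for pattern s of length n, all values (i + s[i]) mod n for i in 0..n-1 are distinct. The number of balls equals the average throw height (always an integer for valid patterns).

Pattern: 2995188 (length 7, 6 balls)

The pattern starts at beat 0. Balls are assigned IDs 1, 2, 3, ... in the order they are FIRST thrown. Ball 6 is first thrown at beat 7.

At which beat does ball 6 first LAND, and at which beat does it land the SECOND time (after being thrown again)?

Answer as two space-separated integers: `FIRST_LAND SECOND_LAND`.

Beat 0 (L): throw ball1 h=2 -> lands@2:L; in-air after throw: [b1@2:L]
Beat 1 (R): throw ball2 h=9 -> lands@10:L; in-air after throw: [b1@2:L b2@10:L]
Beat 2 (L): throw ball1 h=9 -> lands@11:R; in-air after throw: [b2@10:L b1@11:R]
Beat 3 (R): throw ball3 h=5 -> lands@8:L; in-air after throw: [b3@8:L b2@10:L b1@11:R]
Beat 4 (L): throw ball4 h=1 -> lands@5:R; in-air after throw: [b4@5:R b3@8:L b2@10:L b1@11:R]
Beat 5 (R): throw ball4 h=8 -> lands@13:R; in-air after throw: [b3@8:L b2@10:L b1@11:R b4@13:R]
Beat 6 (L): throw ball5 h=8 -> lands@14:L; in-air after throw: [b3@8:L b2@10:L b1@11:R b4@13:R b5@14:L]
Beat 7 (R): throw ball6 h=2 -> lands@9:R; in-air after throw: [b3@8:L b6@9:R b2@10:L b1@11:R b4@13:R b5@14:L]
Beat 8 (L): throw ball3 h=9 -> lands@17:R; in-air after throw: [b6@9:R b2@10:L b1@11:R b4@13:R b5@14:L b3@17:R]
Beat 9 (R): throw ball6 h=9 -> lands@18:L; in-air after throw: [b2@10:L b1@11:R b4@13:R b5@14:L b3@17:R b6@18:L]
Beat 10 (L): throw ball2 h=5 -> lands@15:R; in-air after throw: [b1@11:R b4@13:R b5@14:L b2@15:R b3@17:R b6@18:L]
Beat 11 (R): throw ball1 h=1 -> lands@12:L; in-air after throw: [b1@12:L b4@13:R b5@14:L b2@15:R b3@17:R b6@18:L]
Beat 12 (L): throw ball1 h=8 -> lands@20:L; in-air after throw: [b4@13:R b5@14:L b2@15:R b3@17:R b6@18:L b1@20:L]
Beat 13 (R): throw ball4 h=8 -> lands@21:R; in-air after throw: [b5@14:L b2@15:R b3@17:R b6@18:L b1@20:L b4@21:R]
Beat 14 (L): throw ball5 h=2 -> lands@16:L; in-air after throw: [b2@15:R b5@16:L b3@17:R b6@18:L b1@20:L b4@21:R]
Beat 15 (R): throw ball2 h=9 -> lands@24:L; in-air after throw: [b5@16:L b3@17:R b6@18:L b1@20:L b4@21:R b2@24:L]
Beat 16 (L): throw ball5 h=9 -> lands@25:R; in-air after throw: [b3@17:R b6@18:L b1@20:L b4@21:R b2@24:L b5@25:R]
Beat 17 (R): throw ball3 h=5 -> lands@22:L; in-air after throw: [b6@18:L b1@20:L b4@21:R b3@22:L b2@24:L b5@25:R]
Beat 18 (L): throw ball6 h=1 -> lands@19:R; in-air after throw: [b6@19:R b1@20:L b4@21:R b3@22:L b2@24:L b5@25:R]
Ball 6: thrown@7 h=2 -> first land @9; rethrown@9 h=9 -> second land @18

Answer: 9 18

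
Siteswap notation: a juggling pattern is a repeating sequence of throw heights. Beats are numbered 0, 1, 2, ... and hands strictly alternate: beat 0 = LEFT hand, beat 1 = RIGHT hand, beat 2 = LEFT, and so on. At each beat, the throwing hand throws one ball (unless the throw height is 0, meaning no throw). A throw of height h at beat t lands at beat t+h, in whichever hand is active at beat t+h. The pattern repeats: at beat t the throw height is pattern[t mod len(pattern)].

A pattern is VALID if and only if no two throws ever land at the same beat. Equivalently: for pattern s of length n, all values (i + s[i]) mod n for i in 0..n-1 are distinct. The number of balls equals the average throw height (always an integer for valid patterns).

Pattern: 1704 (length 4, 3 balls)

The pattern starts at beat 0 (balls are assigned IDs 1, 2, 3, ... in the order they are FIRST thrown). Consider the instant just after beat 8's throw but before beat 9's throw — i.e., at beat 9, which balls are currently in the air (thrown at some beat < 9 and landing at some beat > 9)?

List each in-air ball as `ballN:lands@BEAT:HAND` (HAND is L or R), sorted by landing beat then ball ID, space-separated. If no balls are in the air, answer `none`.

Beat 0 (L): throw ball1 h=1 -> lands@1:R; in-air after throw: [b1@1:R]
Beat 1 (R): throw ball1 h=7 -> lands@8:L; in-air after throw: [b1@8:L]
Beat 3 (R): throw ball2 h=4 -> lands@7:R; in-air after throw: [b2@7:R b1@8:L]
Beat 4 (L): throw ball3 h=1 -> lands@5:R; in-air after throw: [b3@5:R b2@7:R b1@8:L]
Beat 5 (R): throw ball3 h=7 -> lands@12:L; in-air after throw: [b2@7:R b1@8:L b3@12:L]
Beat 7 (R): throw ball2 h=4 -> lands@11:R; in-air after throw: [b1@8:L b2@11:R b3@12:L]
Beat 8 (L): throw ball1 h=1 -> lands@9:R; in-air after throw: [b1@9:R b2@11:R b3@12:L]
Beat 9 (R): throw ball1 h=7 -> lands@16:L; in-air after throw: [b2@11:R b3@12:L b1@16:L]

Answer: ball2:lands@11:R ball3:lands@12:L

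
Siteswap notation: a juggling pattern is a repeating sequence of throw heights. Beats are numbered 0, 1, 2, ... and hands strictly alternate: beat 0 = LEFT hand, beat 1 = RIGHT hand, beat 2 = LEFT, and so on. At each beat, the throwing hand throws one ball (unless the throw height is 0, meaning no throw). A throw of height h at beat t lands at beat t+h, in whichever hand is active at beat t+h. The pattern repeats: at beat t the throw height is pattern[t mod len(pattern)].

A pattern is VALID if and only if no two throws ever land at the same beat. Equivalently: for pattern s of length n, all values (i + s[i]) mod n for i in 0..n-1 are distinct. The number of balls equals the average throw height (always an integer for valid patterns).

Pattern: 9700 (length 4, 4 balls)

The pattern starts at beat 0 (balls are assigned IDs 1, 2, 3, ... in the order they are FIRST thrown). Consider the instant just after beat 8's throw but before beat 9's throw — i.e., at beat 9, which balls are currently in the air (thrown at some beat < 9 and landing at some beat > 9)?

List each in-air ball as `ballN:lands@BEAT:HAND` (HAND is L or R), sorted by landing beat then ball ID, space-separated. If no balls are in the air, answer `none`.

Answer: ball4:lands@12:L ball3:lands@13:R ball2:lands@17:R

Derivation:
Beat 0 (L): throw ball1 h=9 -> lands@9:R; in-air after throw: [b1@9:R]
Beat 1 (R): throw ball2 h=7 -> lands@8:L; in-air after throw: [b2@8:L b1@9:R]
Beat 4 (L): throw ball3 h=9 -> lands@13:R; in-air after throw: [b2@8:L b1@9:R b3@13:R]
Beat 5 (R): throw ball4 h=7 -> lands@12:L; in-air after throw: [b2@8:L b1@9:R b4@12:L b3@13:R]
Beat 8 (L): throw ball2 h=9 -> lands@17:R; in-air after throw: [b1@9:R b4@12:L b3@13:R b2@17:R]
Beat 9 (R): throw ball1 h=7 -> lands@16:L; in-air after throw: [b4@12:L b3@13:R b1@16:L b2@17:R]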